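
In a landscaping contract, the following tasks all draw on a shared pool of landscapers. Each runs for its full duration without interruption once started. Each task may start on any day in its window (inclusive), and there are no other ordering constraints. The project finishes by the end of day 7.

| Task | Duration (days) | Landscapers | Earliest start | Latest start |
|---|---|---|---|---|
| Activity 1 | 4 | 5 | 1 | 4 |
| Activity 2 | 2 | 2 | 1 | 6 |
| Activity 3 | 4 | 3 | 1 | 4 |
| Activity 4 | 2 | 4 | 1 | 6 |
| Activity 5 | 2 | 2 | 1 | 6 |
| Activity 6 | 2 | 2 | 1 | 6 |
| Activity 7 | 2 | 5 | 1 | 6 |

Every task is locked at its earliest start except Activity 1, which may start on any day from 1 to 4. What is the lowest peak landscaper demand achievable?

Activity 1@1: d1:23  d2:23  d3:8  d4:8  d5:0  d6:0  d7:0 → peak 23
Activity 1@2: d1:18  d2:23  d3:8  d4:8  d5:5  d6:0  d7:0 → peak 23
Activity 1@3: d1:18  d2:18  d3:8  d4:8  d5:5  d6:5  d7:0 → peak 18
Activity 1@4: d1:18  d2:18  d3:3  d4:8  d5:5  d6:5  d7:5 → peak 18
Best is Activity 1@3, peak 18.

18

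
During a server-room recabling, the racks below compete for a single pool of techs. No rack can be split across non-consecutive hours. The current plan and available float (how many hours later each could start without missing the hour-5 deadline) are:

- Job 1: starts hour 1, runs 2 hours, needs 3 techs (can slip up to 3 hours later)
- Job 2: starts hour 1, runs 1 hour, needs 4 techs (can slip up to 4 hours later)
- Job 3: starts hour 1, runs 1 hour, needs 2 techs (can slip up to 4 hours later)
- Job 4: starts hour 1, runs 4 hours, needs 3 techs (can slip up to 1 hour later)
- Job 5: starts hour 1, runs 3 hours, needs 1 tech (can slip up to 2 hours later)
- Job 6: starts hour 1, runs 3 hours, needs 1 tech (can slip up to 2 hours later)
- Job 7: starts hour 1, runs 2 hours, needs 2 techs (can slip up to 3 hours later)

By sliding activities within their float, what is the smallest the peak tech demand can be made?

7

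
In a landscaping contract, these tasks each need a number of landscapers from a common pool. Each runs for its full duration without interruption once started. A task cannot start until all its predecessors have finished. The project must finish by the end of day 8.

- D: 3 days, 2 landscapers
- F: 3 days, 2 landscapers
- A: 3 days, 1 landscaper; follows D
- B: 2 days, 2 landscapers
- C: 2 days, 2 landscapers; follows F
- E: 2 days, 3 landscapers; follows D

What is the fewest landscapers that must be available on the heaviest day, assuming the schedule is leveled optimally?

4

Early-start (D@1, F@1, A@4, B@1, C@4, E@4) gives peak 6: d1:6  d2:6  d3:4  d4:6  d5:6  d6:1  d7:0  d8:0.
Shift B→6, C→7.
Schedule D@1, F@1, A@4, B@6, C@7, E@4: d1:4  d2:4  d3:4  d4:4  d5:4  d6:3  d7:4  d8:2 — peak 4.
Total landscaper-days = 29 over 8 days ⇒ peak ≥ ⌈29/8⌉ = 4, so 4 is optimal.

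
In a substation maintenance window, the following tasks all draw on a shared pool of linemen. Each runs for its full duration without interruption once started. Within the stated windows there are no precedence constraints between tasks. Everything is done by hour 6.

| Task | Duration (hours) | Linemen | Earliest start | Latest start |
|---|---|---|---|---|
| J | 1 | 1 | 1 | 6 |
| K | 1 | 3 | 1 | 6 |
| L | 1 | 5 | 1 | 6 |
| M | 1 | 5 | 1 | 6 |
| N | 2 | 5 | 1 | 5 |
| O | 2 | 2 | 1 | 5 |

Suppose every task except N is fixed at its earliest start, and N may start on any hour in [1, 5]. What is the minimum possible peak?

N@1: h1:21  h2:7  h3:0  h4:0  h5:0  h6:0 → peak 21
N@2: h1:16  h2:7  h3:5  h4:0  h5:0  h6:0 → peak 16
N@3: h1:16  h2:2  h3:5  h4:5  h5:0  h6:0 → peak 16
N@4: h1:16  h2:2  h3:0  h4:5  h5:5  h6:0 → peak 16
N@5: h1:16  h2:2  h3:0  h4:0  h5:5  h6:5 → peak 16
Best is N@2, peak 16.

16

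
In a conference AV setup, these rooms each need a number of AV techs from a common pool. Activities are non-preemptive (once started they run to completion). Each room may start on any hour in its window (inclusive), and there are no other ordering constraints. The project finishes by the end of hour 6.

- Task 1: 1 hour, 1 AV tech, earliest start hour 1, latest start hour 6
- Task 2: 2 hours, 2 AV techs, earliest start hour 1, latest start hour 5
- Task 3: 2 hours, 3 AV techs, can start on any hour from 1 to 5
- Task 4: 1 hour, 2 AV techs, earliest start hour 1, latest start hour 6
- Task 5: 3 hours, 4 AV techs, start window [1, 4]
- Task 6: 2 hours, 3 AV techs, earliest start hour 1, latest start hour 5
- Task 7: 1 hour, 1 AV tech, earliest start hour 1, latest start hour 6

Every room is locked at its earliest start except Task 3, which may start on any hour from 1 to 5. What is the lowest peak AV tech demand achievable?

13

Task 3@1: h1:16  h2:12  h3:4  h4:0  h5:0  h6:0 → peak 16
Task 3@2: h1:13  h2:12  h3:7  h4:0  h5:0  h6:0 → peak 13
Task 3@3: h1:13  h2:9  h3:7  h4:3  h5:0  h6:0 → peak 13
Task 3@4: h1:13  h2:9  h3:4  h4:3  h5:3  h6:0 → peak 13
Task 3@5: h1:13  h2:9  h3:4  h4:0  h5:3  h6:3 → peak 13
Best is Task 3@2, peak 13.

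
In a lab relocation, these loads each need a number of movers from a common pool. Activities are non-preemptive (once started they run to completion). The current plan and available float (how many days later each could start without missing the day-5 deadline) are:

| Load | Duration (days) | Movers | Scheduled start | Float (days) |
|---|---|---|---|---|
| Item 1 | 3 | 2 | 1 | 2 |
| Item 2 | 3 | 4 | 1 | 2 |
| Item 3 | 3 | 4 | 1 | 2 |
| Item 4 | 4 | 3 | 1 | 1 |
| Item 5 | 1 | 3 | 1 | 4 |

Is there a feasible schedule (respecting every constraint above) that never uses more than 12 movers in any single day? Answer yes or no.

no

The minimum achievable peak is 13; 12 < 13, so no feasible schedule stays within the cap.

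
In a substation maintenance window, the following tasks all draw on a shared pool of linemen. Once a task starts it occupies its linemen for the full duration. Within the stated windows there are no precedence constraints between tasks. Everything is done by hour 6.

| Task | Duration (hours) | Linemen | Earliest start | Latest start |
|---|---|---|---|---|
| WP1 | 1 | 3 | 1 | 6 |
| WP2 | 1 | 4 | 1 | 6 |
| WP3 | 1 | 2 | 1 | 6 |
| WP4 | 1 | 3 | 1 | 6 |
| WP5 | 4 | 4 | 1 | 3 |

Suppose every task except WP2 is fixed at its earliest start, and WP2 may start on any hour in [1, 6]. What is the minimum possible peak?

WP2@1: h1:16  h2:4  h3:4  h4:4  h5:0  h6:0 → peak 16
WP2@2: h1:12  h2:8  h3:4  h4:4  h5:0  h6:0 → peak 12
WP2@3: h1:12  h2:4  h3:8  h4:4  h5:0  h6:0 → peak 12
WP2@4: h1:12  h2:4  h3:4  h4:8  h5:0  h6:0 → peak 12
WP2@5: h1:12  h2:4  h3:4  h4:4  h5:4  h6:0 → peak 12
WP2@6: h1:12  h2:4  h3:4  h4:4  h5:0  h6:4 → peak 12
Best is WP2@2, peak 12.

12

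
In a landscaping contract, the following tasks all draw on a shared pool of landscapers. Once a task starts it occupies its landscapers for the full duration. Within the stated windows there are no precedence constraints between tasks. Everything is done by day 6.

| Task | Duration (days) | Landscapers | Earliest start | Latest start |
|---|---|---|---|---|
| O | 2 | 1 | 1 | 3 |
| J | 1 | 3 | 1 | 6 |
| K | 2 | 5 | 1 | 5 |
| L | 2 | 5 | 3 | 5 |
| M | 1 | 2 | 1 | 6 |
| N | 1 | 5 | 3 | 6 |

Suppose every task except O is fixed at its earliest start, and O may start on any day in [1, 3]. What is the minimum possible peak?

11

O@1: d1:11  d2:6  d3:10  d4:5  d5:0  d6:0 → peak 11
O@2: d1:10  d2:6  d3:11  d4:5  d5:0  d6:0 → peak 11
O@3: d1:10  d2:5  d3:11  d4:6  d5:0  d6:0 → peak 11
Best is O@1, peak 11.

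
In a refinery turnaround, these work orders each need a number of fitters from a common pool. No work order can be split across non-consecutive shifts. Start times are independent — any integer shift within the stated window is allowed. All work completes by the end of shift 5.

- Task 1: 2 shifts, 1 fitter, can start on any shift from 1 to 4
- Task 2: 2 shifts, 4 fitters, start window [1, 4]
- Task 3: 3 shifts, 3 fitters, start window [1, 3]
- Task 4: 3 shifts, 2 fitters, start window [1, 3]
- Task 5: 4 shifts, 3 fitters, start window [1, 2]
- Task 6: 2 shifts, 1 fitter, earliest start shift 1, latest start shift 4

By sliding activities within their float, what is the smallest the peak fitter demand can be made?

9

Early-start (Task 1@1, Task 2@1, Task 3@1, Task 4@1, Task 5@1, Task 6@1) gives peak 14: s1:14  s2:14  s3:8  s4:3  s5:0.
Shift Task 3→3, Task 4→3.
Schedule Task 1@1, Task 2@1, Task 3@3, Task 4@3, Task 5@1, Task 6@1: s1:9  s2:9  s3:8  s4:8  s5:5 — peak 9.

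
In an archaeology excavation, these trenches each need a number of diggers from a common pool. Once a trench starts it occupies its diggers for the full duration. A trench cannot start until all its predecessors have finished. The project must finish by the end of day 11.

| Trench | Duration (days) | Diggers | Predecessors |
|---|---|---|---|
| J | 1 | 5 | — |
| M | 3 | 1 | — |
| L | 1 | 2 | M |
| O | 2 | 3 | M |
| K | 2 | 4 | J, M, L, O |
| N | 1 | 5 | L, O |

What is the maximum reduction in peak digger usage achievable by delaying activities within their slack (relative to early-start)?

4

Early-start peak: d1:6  d2:1  d3:1  d4:5  d5:3  d6:9  d7:4  d8:0  d9:0  d10:0  d11:0 ⇒ 9.
Leveled (J@1, M@2, L@5, O@5, K@7, N@9): d1:5  d2:1  d3:1  d4:1  d5:5  d6:3  d7:4  d8:4  d9:5  d10:0  d11:0 ⇒ 5.
Reduction 9 − 5 = 4.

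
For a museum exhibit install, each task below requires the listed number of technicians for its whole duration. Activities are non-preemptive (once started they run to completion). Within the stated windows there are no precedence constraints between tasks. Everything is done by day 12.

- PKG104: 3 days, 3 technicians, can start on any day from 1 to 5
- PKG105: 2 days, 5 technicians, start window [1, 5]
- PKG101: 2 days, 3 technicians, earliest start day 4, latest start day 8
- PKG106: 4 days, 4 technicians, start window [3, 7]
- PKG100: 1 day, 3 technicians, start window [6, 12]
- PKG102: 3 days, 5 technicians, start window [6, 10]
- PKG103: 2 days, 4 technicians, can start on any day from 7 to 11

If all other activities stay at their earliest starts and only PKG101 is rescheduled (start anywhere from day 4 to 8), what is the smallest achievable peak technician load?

PKG101@4: d1:8  d2:8  d3:7  d4:7  d5:7  d6:12  d7:9  d8:9  d9:0  d10:0  d11:0  d12:0 → peak 12
PKG101@5: d1:8  d2:8  d3:7  d4:4  d5:7  d6:15  d7:9  d8:9  d9:0  d10:0  d11:0  d12:0 → peak 15
PKG101@6: d1:8  d2:8  d3:7  d4:4  d5:4  d6:15  d7:12  d8:9  d9:0  d10:0  d11:0  d12:0 → peak 15
PKG101@7: d1:8  d2:8  d3:7  d4:4  d5:4  d6:12  d7:12  d8:12  d9:0  d10:0  d11:0  d12:0 → peak 12
PKG101@8: d1:8  d2:8  d3:7  d4:4  d5:4  d6:12  d7:9  d8:12  d9:3  d10:0  d11:0  d12:0 → peak 12
Best is PKG101@4, peak 12.

12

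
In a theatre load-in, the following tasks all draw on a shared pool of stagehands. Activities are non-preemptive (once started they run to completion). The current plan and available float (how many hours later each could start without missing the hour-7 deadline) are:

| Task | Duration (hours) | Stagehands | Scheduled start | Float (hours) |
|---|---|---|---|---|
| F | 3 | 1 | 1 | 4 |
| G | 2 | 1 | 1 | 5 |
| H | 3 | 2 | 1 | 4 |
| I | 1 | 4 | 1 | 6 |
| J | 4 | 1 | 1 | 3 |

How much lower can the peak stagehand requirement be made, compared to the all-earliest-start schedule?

Early-start peak: h1:9  h2:5  h3:4  h4:1  h5:0  h6:0  h7:0 ⇒ 9.
Leveled (F@1, G@1, H@1, I@7, J@3): h1:4  h2:4  h3:4  h4:1  h5:1  h6:1  h7:4 ⇒ 4.
Reduction 9 − 4 = 5.

5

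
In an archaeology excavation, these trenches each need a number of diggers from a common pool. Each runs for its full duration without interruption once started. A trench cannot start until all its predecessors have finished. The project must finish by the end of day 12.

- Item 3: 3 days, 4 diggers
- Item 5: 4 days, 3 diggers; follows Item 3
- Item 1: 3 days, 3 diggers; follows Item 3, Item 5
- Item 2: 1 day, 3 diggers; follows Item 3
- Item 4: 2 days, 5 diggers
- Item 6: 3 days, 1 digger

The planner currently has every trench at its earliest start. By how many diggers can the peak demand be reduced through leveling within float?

Early-start peak: d1:10  d2:10  d3:5  d4:6  d5:3  d6:3  d7:3  d8:3  d9:3  d10:3  d11:0  d12:0 ⇒ 10.
Leveled (Item 3@1, Item 5@4, Item 1@8, Item 2@4, Item 4@11, Item 6@1): d1:5  d2:5  d3:5  d4:6  d5:3  d6:3  d7:3  d8:3  d9:3  d10:3  d11:5  d12:5 ⇒ 6.
Reduction 10 − 6 = 4.

4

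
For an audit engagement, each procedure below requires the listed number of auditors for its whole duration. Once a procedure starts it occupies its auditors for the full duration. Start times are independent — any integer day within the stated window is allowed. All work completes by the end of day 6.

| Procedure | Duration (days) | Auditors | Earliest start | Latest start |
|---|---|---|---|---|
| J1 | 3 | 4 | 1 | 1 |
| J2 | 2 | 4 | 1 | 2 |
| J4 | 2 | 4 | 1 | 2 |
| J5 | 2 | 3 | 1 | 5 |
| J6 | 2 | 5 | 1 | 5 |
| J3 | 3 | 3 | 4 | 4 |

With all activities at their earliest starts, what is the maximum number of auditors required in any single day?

Early-start schedule: J1@1, J2@1, J4@1, J5@1, J6@1, J3@4.
Load per day: day 1: 20, day 2: 20, day 3: 4, day 4: 3, day 5: 3, day 6: 3.
Peak is 20.

20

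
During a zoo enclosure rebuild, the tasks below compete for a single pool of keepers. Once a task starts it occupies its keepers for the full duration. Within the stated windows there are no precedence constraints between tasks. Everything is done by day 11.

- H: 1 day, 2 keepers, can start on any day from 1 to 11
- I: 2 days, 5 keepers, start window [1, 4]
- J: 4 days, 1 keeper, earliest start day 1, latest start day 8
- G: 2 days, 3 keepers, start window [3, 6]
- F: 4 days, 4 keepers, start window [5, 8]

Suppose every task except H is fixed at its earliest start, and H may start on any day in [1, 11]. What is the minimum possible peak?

H@1: d1:8  d2:6  d3:4  d4:4  d5:4  d6:4  d7:4  d8:4  d9:0  d10:0  d11:0 → peak 8
H@2: d1:6  d2:8  d3:4  d4:4  d5:4  d6:4  d7:4  d8:4  d9:0  d10:0  d11:0 → peak 8
H@3: d1:6  d2:6  d3:6  d4:4  d5:4  d6:4  d7:4  d8:4  d9:0  d10:0  d11:0 → peak 6
H@4: d1:6  d2:6  d3:4  d4:6  d5:4  d6:4  d7:4  d8:4  d9:0  d10:0  d11:0 → peak 6
H@5: d1:6  d2:6  d3:4  d4:4  d5:6  d6:4  d7:4  d8:4  d9:0  d10:0  d11:0 → peak 6
H@6: d1:6  d2:6  d3:4  d4:4  d5:4  d6:6  d7:4  d8:4  d9:0  d10:0  d11:0 → peak 6
H@7: d1:6  d2:6  d3:4  d4:4  d5:4  d6:4  d7:6  d8:4  d9:0  d10:0  d11:0 → peak 6
H@8: d1:6  d2:6  d3:4  d4:4  d5:4  d6:4  d7:4  d8:6  d9:0  d10:0  d11:0 → peak 6
H@9: d1:6  d2:6  d3:4  d4:4  d5:4  d6:4  d7:4  d8:4  d9:2  d10:0  d11:0 → peak 6
H@10: d1:6  d2:6  d3:4  d4:4  d5:4  d6:4  d7:4  d8:4  d9:0  d10:2  d11:0 → peak 6
H@11: d1:6  d2:6  d3:4  d4:4  d5:4  d6:4  d7:4  d8:4  d9:0  d10:0  d11:2 → peak 6
Best is H@3, peak 6.

6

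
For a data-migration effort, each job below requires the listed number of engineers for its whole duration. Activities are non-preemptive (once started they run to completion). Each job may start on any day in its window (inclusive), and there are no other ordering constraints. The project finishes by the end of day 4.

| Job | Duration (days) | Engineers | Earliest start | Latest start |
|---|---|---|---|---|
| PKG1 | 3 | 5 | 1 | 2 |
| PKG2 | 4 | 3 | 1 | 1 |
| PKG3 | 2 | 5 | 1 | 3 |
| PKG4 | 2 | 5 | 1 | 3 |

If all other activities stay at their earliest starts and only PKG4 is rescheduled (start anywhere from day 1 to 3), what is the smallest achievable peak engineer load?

13

PKG4@1: d1:18  d2:18  d3:8  d4:3 → peak 18
PKG4@2: d1:13  d2:18  d3:13  d4:3 → peak 18
PKG4@3: d1:13  d2:13  d3:13  d4:8 → peak 13
Best is PKG4@3, peak 13.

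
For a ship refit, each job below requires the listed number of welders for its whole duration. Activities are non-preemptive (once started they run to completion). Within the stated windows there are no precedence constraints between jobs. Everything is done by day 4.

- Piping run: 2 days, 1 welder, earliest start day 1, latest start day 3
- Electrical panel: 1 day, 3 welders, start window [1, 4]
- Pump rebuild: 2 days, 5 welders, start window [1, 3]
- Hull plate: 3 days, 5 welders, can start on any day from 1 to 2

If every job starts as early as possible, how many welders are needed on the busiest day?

Early-start schedule: Piping run@1, Electrical panel@1, Pump rebuild@1, Hull plate@1.
Load per day: day 1: 14, day 2: 11, day 3: 5, day 4: 0.
Peak is 14.

14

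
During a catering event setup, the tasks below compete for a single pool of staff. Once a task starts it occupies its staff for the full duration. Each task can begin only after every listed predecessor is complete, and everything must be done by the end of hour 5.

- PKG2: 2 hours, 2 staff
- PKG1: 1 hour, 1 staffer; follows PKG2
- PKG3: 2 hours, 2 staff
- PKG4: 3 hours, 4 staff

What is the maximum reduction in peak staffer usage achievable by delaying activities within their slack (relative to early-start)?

3

Early-start peak: h1:8  h2:8  h3:5  h4:0  h5:0 ⇒ 8.
Leveled (PKG2@1, PKG1@3, PKG3@1, PKG4@3): h1:4  h2:4  h3:5  h4:4  h5:4 ⇒ 5.
Reduction 8 − 5 = 3.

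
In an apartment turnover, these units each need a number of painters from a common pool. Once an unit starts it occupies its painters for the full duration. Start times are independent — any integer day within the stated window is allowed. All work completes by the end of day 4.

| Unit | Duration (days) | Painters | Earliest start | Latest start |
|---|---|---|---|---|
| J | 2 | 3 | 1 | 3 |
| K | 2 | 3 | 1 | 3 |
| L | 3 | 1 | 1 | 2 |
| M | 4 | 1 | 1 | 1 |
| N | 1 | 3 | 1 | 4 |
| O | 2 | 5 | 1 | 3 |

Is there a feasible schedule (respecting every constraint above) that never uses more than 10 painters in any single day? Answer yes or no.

yes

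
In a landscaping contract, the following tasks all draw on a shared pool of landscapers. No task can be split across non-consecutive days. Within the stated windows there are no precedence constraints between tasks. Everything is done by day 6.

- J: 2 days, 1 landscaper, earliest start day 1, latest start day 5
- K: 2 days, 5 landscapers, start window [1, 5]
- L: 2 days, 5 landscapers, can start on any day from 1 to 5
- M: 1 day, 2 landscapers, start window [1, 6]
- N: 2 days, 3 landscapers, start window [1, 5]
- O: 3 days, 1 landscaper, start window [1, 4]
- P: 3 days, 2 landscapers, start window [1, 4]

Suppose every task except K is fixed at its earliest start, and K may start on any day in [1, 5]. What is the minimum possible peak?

14

K@1: d1:19  d2:17  d3:3  d4:0  d5:0  d6:0 → peak 19
K@2: d1:14  d2:17  d3:8  d4:0  d5:0  d6:0 → peak 17
K@3: d1:14  d2:12  d3:8  d4:5  d5:0  d6:0 → peak 14
K@4: d1:14  d2:12  d3:3  d4:5  d5:5  d6:0 → peak 14
K@5: d1:14  d2:12  d3:3  d4:0  d5:5  d6:5 → peak 14
Best is K@3, peak 14.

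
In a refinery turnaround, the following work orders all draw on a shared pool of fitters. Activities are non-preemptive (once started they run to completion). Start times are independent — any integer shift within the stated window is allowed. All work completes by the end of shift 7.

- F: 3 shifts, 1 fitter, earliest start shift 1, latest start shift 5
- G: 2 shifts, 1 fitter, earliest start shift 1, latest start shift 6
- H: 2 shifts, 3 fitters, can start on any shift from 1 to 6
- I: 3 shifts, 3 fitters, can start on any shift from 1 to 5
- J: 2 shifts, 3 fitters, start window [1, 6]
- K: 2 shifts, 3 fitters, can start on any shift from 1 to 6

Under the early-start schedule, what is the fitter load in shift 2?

14

At early start, shift 2 has: F, G, H, I, J, K.
Demand: 1 + 1 + 3 + 3 + 3 + 3 = 14.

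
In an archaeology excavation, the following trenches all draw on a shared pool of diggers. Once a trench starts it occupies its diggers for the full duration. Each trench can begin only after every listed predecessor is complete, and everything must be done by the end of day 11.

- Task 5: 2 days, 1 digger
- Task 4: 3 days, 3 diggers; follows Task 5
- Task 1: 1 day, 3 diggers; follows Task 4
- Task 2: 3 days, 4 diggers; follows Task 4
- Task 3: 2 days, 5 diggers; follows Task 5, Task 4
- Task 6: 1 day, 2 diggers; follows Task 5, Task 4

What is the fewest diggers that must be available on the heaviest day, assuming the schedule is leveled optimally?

5

Early-start (Task 5@1, Task 4@3, Task 1@6, Task 2@6, Task 3@6, Task 6@6) gives peak 14: d1:1  d2:1  d3:3  d4:3  d5:3  d6:14  d7:9  d8:4  d9:0  d10:0  d11:0.
Shift Task 2→7, Task 3→10.
Schedule Task 5@1, Task 4@3, Task 1@6, Task 2@7, Task 3@10, Task 6@6: d1:1  d2:1  d3:3  d4:3  d5:3  d6:5  d7:4  d8:4  d9:4  d10:5  d11:5 — peak 5.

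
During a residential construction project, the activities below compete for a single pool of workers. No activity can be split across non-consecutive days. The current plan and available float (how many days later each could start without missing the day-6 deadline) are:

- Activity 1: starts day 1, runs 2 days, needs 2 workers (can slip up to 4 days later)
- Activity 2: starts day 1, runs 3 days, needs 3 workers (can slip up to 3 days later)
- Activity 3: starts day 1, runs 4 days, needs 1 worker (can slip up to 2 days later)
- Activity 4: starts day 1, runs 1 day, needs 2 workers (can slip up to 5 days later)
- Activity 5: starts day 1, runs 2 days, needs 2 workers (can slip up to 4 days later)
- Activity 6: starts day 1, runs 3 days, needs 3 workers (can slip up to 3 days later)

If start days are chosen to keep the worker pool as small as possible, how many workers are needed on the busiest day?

Early-start (Activity 1@1, Activity 2@1, Activity 3@1, Activity 4@1, Activity 5@1, Activity 6@1) gives peak 13: d1:13  d2:11  d3:7  d4:1  d5:0  d6:0.
Shift Activity 4→3, Activity 5→4, Activity 6→4.
Schedule Activity 1@1, Activity 2@1, Activity 3@1, Activity 4@3, Activity 5@4, Activity 6@4: d1:6  d2:6  d3:6  d4:6  d5:5  d6:3 — peak 6.
Total worker-days = 32 over 6 days ⇒ peak ≥ ⌈32/6⌉ = 6, so 6 is optimal.

6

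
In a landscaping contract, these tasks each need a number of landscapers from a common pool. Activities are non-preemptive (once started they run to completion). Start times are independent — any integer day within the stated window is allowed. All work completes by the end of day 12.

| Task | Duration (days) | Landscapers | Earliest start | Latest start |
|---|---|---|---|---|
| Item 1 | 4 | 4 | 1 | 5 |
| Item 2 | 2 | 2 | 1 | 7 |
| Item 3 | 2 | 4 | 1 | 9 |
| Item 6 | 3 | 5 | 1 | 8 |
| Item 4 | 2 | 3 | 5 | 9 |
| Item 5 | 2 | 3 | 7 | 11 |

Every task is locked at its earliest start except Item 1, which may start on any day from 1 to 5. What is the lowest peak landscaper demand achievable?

Item 1@1: d1:15  d2:15  d3:9  d4:4  d5:3  d6:3  d7:3  d8:3  d9:0  d10:0  d11:0  d12:0 → peak 15
Item 1@2: d1:11  d2:15  d3:9  d4:4  d5:7  d6:3  d7:3  d8:3  d9:0  d10:0  d11:0  d12:0 → peak 15
Item 1@3: d1:11  d2:11  d3:9  d4:4  d5:7  d6:7  d7:3  d8:3  d9:0  d10:0  d11:0  d12:0 → peak 11
Item 1@4: d1:11  d2:11  d3:5  d4:4  d5:7  d6:7  d7:7  d8:3  d9:0  d10:0  d11:0  d12:0 → peak 11
Item 1@5: d1:11  d2:11  d3:5  d4:0  d5:7  d6:7  d7:7  d8:7  d9:0  d10:0  d11:0  d12:0 → peak 11
Best is Item 1@3, peak 11.

11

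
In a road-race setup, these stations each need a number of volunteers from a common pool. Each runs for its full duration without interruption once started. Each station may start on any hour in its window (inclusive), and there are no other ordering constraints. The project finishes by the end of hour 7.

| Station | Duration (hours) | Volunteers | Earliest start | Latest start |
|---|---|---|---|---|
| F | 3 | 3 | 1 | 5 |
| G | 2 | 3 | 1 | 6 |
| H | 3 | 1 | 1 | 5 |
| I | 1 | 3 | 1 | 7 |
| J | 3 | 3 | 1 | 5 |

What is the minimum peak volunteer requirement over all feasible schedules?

Early-start (F@1, G@1, H@1, I@1, J@1) gives peak 13: h1:13  h2:10  h3:7  h4:0  h5:0  h6:0  h7:0.
Shift H→3, I→4, J→5.
Schedule F@1, G@1, H@3, I@4, J@5: h1:6  h2:6  h3:4  h4:4  h5:4  h6:3  h7:3 — peak 6.

6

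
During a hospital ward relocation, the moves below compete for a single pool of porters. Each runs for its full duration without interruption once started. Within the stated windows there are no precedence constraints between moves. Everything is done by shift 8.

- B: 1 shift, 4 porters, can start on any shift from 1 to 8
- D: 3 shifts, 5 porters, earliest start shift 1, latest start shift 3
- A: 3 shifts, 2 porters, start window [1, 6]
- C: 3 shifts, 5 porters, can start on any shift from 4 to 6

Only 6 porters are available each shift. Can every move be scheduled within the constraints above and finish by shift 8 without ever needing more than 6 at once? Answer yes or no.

no

The minimum achievable peak is 7; 6 < 7, so no feasible schedule stays within the cap.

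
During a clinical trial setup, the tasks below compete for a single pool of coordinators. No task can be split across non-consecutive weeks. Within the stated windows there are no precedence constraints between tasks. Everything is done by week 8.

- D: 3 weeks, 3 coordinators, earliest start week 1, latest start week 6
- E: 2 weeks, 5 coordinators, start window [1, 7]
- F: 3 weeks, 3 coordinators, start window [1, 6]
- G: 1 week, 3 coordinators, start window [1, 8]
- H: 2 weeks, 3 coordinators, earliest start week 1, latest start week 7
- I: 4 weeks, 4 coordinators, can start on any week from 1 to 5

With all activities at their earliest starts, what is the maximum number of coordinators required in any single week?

Early-start schedule: D@1, E@1, F@1, G@1, H@1, I@1.
Load per week: week 1: 21, week 2: 18, week 3: 10, week 4: 4, week 5: 0, week 6: 0, week 7: 0, week 8: 0.
Peak is 21.

21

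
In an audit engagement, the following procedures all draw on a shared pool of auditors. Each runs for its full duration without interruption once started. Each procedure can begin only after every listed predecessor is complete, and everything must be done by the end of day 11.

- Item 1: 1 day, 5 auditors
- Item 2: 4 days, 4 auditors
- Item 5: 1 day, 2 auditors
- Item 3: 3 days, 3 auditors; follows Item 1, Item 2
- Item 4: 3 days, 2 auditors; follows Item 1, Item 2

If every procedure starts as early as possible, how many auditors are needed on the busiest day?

Early-start schedule: Item 1@1, Item 2@1, Item 5@1, Item 3@5, Item 4@5.
Load per day: day 1: 11, day 2: 4, day 3: 4, day 4: 4, day 5: 5, day 6: 5, day 7: 5, day 8: 0, day 9: 0, day 10: 0, day 11: 0.
Peak is 11.

11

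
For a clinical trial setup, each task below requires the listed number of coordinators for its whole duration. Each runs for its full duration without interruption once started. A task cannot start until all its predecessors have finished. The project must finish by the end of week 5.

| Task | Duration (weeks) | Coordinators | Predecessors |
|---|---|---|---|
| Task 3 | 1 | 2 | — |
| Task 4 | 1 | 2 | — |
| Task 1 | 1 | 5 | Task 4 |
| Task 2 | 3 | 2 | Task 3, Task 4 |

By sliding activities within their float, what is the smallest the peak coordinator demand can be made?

5

Early-start (Task 3@1, Task 4@1, Task 1@2, Task 2@2) gives peak 7: w1:4  w2:7  w3:2  w4:2  w5:0.
Shift Task 2→3.
Schedule Task 3@1, Task 4@1, Task 1@2, Task 2@3: w1:4  w2:5  w3:2  w4:2  w5:2 — peak 5.
No arrangement of the 18 feasible schedules does better.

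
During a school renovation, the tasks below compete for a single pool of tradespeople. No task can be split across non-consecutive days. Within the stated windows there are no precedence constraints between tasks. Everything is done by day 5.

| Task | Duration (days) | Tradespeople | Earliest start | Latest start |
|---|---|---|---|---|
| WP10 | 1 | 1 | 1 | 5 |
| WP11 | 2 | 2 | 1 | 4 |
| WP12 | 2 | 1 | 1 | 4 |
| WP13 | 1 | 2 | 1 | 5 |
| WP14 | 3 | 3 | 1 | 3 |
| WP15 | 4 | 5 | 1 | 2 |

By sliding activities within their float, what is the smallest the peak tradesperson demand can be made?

Early-start (WP10@1, WP11@1, WP12@1, WP13@1, WP14@1, WP15@1) gives peak 14: d1:14  d2:11  d3:8  d4:5  d5:0.
Shift WP14→3, WP15→2.
Schedule WP10@1, WP11@1, WP12@1, WP13@1, WP14@3, WP15@2: d1:6  d2:8  d3:8  d4:8  d5:8 — peak 8.
Total tradesperson-days = 38 over 5 days ⇒ peak ≥ ⌈38/5⌉ = 8, so 8 is optimal.

8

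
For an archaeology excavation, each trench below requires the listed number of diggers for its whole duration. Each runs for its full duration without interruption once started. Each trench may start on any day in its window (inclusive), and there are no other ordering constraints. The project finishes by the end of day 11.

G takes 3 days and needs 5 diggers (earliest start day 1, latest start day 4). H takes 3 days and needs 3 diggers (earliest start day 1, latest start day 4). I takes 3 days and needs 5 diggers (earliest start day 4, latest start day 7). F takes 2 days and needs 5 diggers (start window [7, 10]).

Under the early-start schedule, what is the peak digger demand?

Early-start schedule: G@1, H@1, I@4, F@7.
Load per day: day 1: 8, day 2: 8, day 3: 8, day 4: 5, day 5: 5, day 6: 5, day 7: 5, day 8: 5, day 9: 0, day 10: 0, day 11: 0.
Peak is 8.

8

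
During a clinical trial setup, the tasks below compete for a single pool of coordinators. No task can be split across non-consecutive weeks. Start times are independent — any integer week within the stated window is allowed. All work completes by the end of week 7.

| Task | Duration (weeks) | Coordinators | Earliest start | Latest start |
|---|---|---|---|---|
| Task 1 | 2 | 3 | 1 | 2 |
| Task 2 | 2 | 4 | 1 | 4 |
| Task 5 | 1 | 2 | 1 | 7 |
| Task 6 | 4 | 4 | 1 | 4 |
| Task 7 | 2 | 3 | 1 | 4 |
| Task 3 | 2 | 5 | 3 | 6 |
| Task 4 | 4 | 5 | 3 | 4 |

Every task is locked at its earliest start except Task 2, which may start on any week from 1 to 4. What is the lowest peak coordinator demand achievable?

Task 2@1: w1:16  w2:14  w3:14  w4:14  w5:5  w6:5  w7:0 → peak 16
Task 2@2: w1:12  w2:14  w3:18  w4:14  w5:5  w6:5  w7:0 → peak 18
Task 2@3: w1:12  w2:10  w3:18  w4:18  w5:5  w6:5  w7:0 → peak 18
Task 2@4: w1:12  w2:10  w3:14  w4:18  w5:9  w6:5  w7:0 → peak 18
Best is Task 2@1, peak 16.

16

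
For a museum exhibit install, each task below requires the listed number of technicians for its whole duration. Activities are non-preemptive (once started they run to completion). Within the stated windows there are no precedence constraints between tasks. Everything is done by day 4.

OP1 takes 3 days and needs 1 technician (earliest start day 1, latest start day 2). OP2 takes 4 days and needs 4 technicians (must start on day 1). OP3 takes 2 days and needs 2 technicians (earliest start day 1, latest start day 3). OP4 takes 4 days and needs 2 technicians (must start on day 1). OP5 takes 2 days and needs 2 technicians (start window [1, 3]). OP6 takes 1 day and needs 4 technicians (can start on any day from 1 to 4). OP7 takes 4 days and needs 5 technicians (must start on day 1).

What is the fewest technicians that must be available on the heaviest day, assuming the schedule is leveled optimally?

16

Early-start (OP1@1, OP2@1, OP3@1, OP4@1, OP5@1, OP6@1, OP7@1) gives peak 20: d1:20  d2:16  d3:12  d4:11.
Shift OP6→3.
Schedule OP1@1, OP2@1, OP3@1, OP4@1, OP5@1, OP6@3, OP7@1: d1:16  d2:16  d3:16  d4:11 — peak 16.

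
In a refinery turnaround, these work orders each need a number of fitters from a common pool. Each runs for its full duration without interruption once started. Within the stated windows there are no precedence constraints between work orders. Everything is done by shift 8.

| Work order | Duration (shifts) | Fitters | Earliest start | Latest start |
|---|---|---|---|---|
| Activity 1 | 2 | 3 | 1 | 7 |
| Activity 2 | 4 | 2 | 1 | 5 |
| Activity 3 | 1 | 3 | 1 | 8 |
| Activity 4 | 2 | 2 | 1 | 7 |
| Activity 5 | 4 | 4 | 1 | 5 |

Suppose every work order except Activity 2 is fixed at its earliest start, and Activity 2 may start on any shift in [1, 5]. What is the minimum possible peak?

12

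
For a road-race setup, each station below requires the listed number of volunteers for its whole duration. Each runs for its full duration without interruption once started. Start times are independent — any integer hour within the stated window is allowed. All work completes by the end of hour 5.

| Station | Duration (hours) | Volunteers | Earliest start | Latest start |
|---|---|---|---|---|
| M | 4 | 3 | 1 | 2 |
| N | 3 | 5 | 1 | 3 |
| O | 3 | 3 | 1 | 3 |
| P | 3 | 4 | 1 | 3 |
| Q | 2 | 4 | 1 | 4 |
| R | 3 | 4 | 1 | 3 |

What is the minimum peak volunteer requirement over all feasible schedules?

Early-start (M@1, N@1, O@1, P@1, Q@1, R@1) gives peak 23: h1:23  h2:23  h3:19  h4:3  h5:0.
Shift R→3.
Schedule M@1, N@1, O@1, P@1, Q@1, R@3: h1:19  h2:19  h3:19  h4:7  h5:4 — peak 19.

19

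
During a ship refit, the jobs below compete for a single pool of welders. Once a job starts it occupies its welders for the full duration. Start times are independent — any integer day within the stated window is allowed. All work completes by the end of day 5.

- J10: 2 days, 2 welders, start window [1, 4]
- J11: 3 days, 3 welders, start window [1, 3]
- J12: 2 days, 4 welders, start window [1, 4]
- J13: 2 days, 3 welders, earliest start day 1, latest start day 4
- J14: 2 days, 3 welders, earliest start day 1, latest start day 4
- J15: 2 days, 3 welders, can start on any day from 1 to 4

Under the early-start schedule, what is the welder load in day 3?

At early start, day 3 has: J11.
Demand: 3 = 3.

3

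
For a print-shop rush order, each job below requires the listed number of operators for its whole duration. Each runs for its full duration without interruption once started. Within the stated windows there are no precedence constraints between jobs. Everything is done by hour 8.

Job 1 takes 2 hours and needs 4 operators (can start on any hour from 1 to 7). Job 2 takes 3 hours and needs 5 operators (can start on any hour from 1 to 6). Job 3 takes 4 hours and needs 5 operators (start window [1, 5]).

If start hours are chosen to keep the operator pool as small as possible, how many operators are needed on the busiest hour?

9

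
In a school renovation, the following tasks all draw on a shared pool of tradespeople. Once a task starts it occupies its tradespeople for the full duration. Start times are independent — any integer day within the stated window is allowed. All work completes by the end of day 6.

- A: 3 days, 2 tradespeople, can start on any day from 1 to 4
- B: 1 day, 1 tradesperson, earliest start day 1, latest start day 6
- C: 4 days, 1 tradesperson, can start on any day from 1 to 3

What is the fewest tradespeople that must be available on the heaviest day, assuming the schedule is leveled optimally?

3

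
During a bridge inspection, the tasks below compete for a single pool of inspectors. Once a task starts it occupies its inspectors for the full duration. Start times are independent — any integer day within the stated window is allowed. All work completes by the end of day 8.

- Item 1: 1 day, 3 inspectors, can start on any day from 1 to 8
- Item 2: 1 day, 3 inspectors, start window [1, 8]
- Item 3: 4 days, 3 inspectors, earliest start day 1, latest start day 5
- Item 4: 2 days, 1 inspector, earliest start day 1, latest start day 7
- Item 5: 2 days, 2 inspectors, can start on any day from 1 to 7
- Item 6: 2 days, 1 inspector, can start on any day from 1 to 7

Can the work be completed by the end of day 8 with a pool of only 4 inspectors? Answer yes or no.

Schedule Item 1@1, Item 2@2, Item 3@3, Item 4@1, Item 5@7, Item 6@3: d1:4  d2:4  d3:4  d4:4  d5:3  d6:3  d7:2  d8:2 — peak 4 ≤ 4.

yes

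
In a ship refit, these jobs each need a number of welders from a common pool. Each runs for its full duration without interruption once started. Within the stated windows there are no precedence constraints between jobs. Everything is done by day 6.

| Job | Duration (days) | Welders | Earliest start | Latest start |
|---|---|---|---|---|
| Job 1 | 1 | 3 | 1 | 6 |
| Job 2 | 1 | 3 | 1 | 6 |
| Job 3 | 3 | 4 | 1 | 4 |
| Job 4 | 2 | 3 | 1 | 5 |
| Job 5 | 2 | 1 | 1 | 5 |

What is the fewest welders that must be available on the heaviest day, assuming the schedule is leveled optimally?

Early-start (Job 1@1, Job 2@1, Job 3@1, Job 4@1, Job 5@1) gives peak 14: d1:14  d2:8  d3:4  d4:0  d5:0  d6:0.
Shift Job 3→2, Job 4→5, Job 5→2.
Schedule Job 1@1, Job 2@1, Job 3@2, Job 4@5, Job 5@2: d1:6  d2:5  d3:5  d4:4  d5:3  d6:3 — peak 6.

6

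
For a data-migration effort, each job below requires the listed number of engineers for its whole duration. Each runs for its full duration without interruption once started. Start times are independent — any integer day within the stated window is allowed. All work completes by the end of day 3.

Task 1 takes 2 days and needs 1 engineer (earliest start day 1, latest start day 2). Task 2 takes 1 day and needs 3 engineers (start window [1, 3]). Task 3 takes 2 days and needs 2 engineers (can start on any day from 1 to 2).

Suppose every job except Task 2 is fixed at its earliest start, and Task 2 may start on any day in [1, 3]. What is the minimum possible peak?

Task 2@1: d1:6  d2:3  d3:0 → peak 6
Task 2@2: d1:3  d2:6  d3:0 → peak 6
Task 2@3: d1:3  d2:3  d3:3 → peak 3
Best is Task 2@3, peak 3.

3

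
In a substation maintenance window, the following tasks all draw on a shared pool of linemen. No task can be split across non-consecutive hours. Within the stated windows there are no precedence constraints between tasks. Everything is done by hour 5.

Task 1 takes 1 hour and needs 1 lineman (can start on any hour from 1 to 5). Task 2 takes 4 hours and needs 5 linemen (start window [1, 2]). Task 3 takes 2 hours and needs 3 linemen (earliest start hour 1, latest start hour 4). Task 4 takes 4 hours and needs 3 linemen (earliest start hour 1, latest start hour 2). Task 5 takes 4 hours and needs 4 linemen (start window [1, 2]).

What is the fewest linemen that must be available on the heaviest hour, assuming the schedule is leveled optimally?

Early-start (Task 1@1, Task 2@1, Task 3@1, Task 4@1, Task 5@1) gives peak 16: h1:16  h2:15  h3:12  h4:12  h5:0.
Shift Task 5→2.
Schedule Task 1@1, Task 2@1, Task 3@1, Task 4@1, Task 5@2: h1:12  h2:15  h3:12  h4:12  h5:4 — peak 15.

15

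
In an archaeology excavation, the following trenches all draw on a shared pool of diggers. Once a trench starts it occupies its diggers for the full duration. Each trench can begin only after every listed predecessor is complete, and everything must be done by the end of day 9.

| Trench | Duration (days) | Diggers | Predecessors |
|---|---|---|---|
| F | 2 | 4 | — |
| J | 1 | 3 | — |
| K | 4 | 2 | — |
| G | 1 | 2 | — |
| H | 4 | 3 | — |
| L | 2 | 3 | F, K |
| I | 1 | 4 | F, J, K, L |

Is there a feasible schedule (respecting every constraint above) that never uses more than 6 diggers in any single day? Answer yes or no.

yes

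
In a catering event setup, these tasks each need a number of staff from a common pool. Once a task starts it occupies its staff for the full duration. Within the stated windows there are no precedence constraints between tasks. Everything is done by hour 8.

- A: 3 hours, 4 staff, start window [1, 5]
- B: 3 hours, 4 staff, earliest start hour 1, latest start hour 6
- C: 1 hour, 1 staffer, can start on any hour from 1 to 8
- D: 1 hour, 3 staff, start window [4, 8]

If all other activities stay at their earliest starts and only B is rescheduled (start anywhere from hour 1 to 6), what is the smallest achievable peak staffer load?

5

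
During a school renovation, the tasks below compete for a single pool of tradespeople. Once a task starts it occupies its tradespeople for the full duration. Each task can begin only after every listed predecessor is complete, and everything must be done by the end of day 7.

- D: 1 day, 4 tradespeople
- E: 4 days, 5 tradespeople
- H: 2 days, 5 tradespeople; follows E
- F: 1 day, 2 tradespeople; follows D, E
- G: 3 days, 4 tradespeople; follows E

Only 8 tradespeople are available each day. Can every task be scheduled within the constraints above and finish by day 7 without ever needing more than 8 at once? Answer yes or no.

no

The minimum achievable peak is 9; 8 < 9, so no feasible schedule stays within the cap.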